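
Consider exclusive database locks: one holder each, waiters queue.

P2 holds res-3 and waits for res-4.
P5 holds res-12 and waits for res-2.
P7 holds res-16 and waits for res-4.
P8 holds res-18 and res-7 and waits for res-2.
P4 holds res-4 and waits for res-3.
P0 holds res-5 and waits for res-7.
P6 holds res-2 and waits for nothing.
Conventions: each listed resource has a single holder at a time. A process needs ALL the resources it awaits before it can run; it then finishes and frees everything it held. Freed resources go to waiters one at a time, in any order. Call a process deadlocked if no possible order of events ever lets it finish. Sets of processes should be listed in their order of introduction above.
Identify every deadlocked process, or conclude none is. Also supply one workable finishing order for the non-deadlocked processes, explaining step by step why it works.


Deadlocked set: P2, P7 and P4.
Key observation: the loop P2 -> P4 -> P2 blocks itself forever; P7 waits into the deadlock from upstream.
The rest can finish in the order P6, P8, P5, P0.
Step-by-step check:
  P6 waits on nothing -> runs at once and releases res-2
  P8 waits on res-2 — all released -> runs and releases res-18 and res-7
  P5 waits on res-2 — all released -> runs and releases res-12
  P0 waits on res-7 — all released -> runs and releases res-5


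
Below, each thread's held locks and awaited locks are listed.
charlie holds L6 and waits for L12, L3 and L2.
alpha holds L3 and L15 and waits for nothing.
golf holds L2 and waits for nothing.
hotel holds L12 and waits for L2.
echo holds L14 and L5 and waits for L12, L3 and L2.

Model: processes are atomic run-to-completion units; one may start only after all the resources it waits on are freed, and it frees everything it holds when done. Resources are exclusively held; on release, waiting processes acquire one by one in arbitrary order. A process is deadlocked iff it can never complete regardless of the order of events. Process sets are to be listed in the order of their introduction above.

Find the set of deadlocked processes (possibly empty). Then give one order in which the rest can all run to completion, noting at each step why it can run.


Nothing here is deadlocked.
Key observation: although several processes wait, no cycle exists — each chain bottoms out at a free runner.
The rest can finish in the order alpha, golf, hotel, echo, charlie.
Check, step by step:
  alpha waits on nothing -> runs at once and releases L3 and L15
  golf waits on nothing -> runs at once and releases L2
  hotel: everything it awaited (L2) is free; runs, freeing L12
  echo: everything it awaited (L12, L3 and L2) is free; runs, freeing L14 and L5
  charlie: everything it awaited (L12, L3 and L2) is free; runs, freeing L6


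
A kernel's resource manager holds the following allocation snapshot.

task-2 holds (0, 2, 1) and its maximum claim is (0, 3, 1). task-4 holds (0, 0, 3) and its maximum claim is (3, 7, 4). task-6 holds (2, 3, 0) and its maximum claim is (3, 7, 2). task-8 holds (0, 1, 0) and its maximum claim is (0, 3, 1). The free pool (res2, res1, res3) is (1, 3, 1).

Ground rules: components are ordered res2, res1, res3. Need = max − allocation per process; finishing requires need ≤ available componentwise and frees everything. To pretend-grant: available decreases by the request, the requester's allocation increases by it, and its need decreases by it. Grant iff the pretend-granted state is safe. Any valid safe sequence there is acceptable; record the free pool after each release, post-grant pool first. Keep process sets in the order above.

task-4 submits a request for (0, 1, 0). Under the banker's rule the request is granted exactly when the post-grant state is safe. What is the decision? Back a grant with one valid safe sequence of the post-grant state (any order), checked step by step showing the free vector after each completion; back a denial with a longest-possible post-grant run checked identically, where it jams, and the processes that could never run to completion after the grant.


GRANT. The post-grant state is safe; one safe sequence: task-2, task-6, task-4, task-8.
Key observation: with (1, 2, 1) left after the transfer, task-2 can run at once — the state stays safe.
Step-by-step check of the post-grant state:
  pool = (1, 2, 1)
  run task-2 (needs (0, 1, 0), free (1, 2, 1)); after release of (0, 2, 1) the pool is (1, 4, 2)
  run task-6 (needs (1, 4, 2), free (1, 4, 2)); after release of (2, 3, 0) the pool is (3, 7, 2)
  run task-4 (needs (3, 6, 1), free (3, 7, 2)); after release of (0, 1, 3) the pool is (3, 8, 5)
  run task-8 (needs (0, 2, 1), free (3, 8, 5)); after release of (0, 1, 0) the pool is (3, 9, 5)


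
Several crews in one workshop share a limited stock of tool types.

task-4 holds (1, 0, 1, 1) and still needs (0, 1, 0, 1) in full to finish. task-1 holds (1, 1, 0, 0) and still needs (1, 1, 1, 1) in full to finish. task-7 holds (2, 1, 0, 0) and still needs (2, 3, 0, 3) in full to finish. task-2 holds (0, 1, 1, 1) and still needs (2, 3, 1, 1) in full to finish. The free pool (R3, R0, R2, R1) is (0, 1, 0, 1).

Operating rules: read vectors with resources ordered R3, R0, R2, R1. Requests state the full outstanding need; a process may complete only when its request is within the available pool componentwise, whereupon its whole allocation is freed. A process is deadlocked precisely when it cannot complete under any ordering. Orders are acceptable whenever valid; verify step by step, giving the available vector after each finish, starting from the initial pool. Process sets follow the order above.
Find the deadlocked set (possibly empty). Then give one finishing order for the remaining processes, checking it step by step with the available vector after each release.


Deadlocked: task-7 and task-2.
Key observation: the wall is R0: completing task-4, task-1 brings the pool only to (2, 2, 1, 2), and all the rest need more.
The rest can finish in the order task-4, task-1. Step-by-step check:
  pool = (0, 1, 0, 1)
  run task-4 (needs (0, 1, 0, 1), free (0, 1, 0, 1)); after release of (1, 0, 1, 1) the pool is (1, 1, 1, 2)
  run task-1 (needs (1, 1, 1, 1), free (1, 1, 1, 2)); after release of (1, 1, 0, 0) the pool is (2, 2, 1, 2)
None of the blocked processes ever fits:
  blocked: task-7 wants (2, 3, 0, 3), pool (2, 2, 1, 2) — not enough R0 and R1
  blocked: task-2 wants (2, 3, 1, 1), pool (2, 2, 1, 2) — not enough R0


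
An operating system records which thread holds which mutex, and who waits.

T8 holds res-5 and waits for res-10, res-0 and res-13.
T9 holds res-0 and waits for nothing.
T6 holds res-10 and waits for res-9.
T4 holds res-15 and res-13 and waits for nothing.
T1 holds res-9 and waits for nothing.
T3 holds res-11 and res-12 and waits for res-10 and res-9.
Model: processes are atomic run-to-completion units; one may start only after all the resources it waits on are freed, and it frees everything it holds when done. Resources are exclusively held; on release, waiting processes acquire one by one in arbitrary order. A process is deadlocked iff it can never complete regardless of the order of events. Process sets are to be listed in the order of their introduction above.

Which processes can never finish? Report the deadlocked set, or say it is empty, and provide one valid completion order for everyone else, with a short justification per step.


Nothing here is deadlocked.
Key observation: all waits point, directly or indirectly, at processes that can finish, so nothing is permanently blocked.
A valid finishing order for the others: T9, T4, T1, T6, T3, T8.
Verifying each step:
  run T9 (it waits on nothing); releases res-0
  run T4 (it waits on nothing); releases res-15 and res-13
  run T1 (it waits on nothing); releases res-9
  run T6 (all its waits — res-9 — are resolved); releases res-10
  run T3 (all its waits — res-10 and res-9 — are resolved); releases res-11 and res-12
  run T8 (all its waits — res-10, res-0 and res-13 — are resolved); releases res-5


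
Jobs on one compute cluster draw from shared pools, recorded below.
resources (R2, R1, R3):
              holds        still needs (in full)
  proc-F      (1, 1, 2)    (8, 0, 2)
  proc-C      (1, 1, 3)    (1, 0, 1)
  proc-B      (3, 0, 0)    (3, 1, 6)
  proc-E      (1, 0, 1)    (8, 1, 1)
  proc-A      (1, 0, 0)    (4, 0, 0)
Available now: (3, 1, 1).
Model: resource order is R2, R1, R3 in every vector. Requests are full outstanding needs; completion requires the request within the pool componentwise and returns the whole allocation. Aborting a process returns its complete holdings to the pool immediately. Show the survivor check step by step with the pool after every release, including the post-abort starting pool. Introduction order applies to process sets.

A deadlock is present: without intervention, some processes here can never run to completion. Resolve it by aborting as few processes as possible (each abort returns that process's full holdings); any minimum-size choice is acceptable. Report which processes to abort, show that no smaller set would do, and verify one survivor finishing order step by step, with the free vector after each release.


Minimum abort set: proc-B.
Key observation: aborting proc-B returns (3, 0, 0), and proc-F — hopeless before — runs at step 3 with the returned capacity in the pool.
Minimality: the empty abort set fails — the state is deadlocked as it stands.
Survivors finish in the order: proc-C, proc-A, proc-F, proc-E. Check, step by step (pool after the aborts first):
  pool = (6, 1, 1)
  proc-C needs (1, 0, 1) <= (6, 1, 1) -> finishes; pool += (1, 1, 3) = (7, 2, 4)
  proc-A needs (4, 0, 0) <= (7, 2, 4) -> finishes; pool += (1, 0, 0) = (8, 2, 4)
  proc-F needs (8, 0, 2) <= (8, 2, 4) -> finishes; pool += (1, 1, 2) = (9, 3, 6)
  proc-E needs (8, 1, 1) <= (9, 3, 6) -> finishes; pool += (1, 0, 1) = (10, 3, 7)


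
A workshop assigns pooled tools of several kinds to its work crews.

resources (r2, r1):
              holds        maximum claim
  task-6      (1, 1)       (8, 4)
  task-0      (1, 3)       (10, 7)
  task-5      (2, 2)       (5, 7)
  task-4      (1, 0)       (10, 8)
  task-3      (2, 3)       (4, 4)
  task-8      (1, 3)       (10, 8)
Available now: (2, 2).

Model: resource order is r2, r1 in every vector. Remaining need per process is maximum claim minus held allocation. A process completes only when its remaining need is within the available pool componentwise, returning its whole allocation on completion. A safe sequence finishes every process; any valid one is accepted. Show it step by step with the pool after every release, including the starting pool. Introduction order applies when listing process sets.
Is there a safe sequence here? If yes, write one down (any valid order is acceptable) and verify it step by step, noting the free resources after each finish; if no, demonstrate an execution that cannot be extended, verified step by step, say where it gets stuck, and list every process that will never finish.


UNSAFE.
Key observation: even finishing task-3, task-5 leaves just (6, 7) free — too little r2 for any of the remaining processes.
The run task-3, task-5 cannot be extended any further. Step-by-step check:
  pool = (2, 2)
  task-3 needs (2, 1) <= (2, 2) -> finishes; pool += (2, 3) = (4, 5)
  task-5 needs (3, 5) <= (4, 5) -> finishes; pool += (2, 2) = (6, 7)
  task-6 still needs (7, 3) but only (6, 7) is free — short on r2
  task-0 still needs (9, 4) but only (6, 7) is free — short on r2
  task-4 still needs (9, 8) but only (6, 7) is free — short on r2 and r1
  task-8 still needs (9, 5) but only (6, 7) is free — short on r2
Never able to finish: task-6, task-0, task-4 and task-8.


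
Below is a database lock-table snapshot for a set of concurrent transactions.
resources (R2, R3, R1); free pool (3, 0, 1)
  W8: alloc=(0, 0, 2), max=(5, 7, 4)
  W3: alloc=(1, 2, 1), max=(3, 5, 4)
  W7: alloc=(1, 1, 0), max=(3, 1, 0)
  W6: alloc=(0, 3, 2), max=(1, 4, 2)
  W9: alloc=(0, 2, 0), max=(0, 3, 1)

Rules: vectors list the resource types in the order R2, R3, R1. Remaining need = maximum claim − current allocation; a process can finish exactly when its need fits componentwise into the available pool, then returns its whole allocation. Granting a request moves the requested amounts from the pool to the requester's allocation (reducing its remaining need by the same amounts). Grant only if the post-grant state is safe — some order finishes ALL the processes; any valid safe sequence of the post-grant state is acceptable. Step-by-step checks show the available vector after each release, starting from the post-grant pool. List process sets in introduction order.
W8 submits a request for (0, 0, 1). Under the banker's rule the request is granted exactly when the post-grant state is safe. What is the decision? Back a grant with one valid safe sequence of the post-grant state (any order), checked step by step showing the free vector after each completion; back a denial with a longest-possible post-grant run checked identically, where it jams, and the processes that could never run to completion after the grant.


DENY. Granting would leave the state unsafe.
Key observation: after W7, W6, W9 the pool peaks at (4, 6, 2), and each blocked process is short somewhere: W8 on R2, R3; W3 on R1.
After a pretend grant, a maximal execution: W7, W6, W9 — then nothing else fits. Verifying each step:
  pool = (3, 0, 0)
  W7 needs (2, 0, 0) <= (3, 0, 0) -> finishes; pool += (1, 1, 0) = (4, 1, 0)
  W6 needs (1, 1, 0) <= (4, 1, 0) -> finishes; pool += (0, 3, 2) = (4, 4, 2)
  W9 needs (0, 1, 1) <= (4, 4, 2) -> finishes; pool += (0, 2, 0) = (4, 6, 2)
  W8 still needs (5, 7, 1) but only (4, 6, 2) is free — short on R2 and R3
  W3 still needs (2, 3, 3) but only (4, 6, 2) is free — short on R1
Post-grant, the permanently blocked set is W8 and W3.


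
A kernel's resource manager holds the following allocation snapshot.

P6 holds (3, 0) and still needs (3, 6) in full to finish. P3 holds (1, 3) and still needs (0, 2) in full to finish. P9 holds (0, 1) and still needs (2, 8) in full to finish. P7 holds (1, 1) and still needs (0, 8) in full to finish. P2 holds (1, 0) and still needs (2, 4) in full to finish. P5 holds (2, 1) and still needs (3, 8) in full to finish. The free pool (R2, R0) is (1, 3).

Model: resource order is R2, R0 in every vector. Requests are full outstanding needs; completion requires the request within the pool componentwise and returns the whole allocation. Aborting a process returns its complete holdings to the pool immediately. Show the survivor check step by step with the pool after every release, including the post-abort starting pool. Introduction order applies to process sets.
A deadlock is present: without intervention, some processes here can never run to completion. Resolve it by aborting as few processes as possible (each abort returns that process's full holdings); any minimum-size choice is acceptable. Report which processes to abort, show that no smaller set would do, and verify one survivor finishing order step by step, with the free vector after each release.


The answer: abort P9 and P5.
Key observation: the deadlocked P7 becomes finishable only because P9 and P5 released (2, 2); it completes at step 3 below.
Minimality, checking each single-abort alternative: P6 alone leaves P9 blocked (short on R0); P3 alone leaves P9 blocked (short on R0); P9 alone leaves P7 blocked (short on R0); P7 alone leaves P9 blocked (short on R0); P2 alone leaves P9 blocked (short on R0); P5 alone leaves P9 blocked (short on R0).
The survivors complete as P3, P2, P7, P6. Verifying each step (starting from the post-abort pool):
  pool = (3, 5)
  P3 needs (0, 2) <= (3, 5) -> finishes; pool += (1, 3) = (4, 8)
  P2 needs (2, 4) <= (4, 8) -> finishes; pool += (1, 0) = (5, 8)
  P7 needs (0, 8) <= (5, 8) -> finishes; pool += (1, 1) = (6, 9)
  P6 needs (3, 6) <= (6, 9) -> finishes; pool += (3, 0) = (9, 9)


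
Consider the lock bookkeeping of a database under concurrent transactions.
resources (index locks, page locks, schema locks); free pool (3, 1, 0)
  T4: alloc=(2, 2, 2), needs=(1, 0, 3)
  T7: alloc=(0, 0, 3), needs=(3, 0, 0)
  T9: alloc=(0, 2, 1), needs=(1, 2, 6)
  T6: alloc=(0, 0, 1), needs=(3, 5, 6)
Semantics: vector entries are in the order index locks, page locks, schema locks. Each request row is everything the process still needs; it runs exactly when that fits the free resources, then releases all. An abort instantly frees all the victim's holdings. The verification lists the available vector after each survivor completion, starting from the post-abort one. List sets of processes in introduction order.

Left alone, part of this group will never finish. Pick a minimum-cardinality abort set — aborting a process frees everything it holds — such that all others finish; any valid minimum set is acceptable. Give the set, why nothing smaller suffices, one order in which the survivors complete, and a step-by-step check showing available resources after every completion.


Minimum abort set: T9.
Key observation: aborting T9 returns (0, 2, 1), and T6 — hopeless before — runs at step 3 with the returned capacity in the pool.
No smaller set exists: with zero aborts the deadlock remains.
Survivors finish in the order: T7, T4, T6. Check, step by step (pool after the aborts first):
  pool = (3, 3, 1)
  T7 needs (3, 0, 0) <= (3, 3, 1) -> finishes; pool += (0, 0, 3) = (3, 3, 4)
  T4 needs (1, 0, 3) <= (3, 3, 4) -> finishes; pool += (2, 2, 2) = (5, 5, 6)
  T6 needs (3, 5, 6) <= (5, 5, 6) -> finishes; pool += (0, 0, 1) = (5, 5, 7)


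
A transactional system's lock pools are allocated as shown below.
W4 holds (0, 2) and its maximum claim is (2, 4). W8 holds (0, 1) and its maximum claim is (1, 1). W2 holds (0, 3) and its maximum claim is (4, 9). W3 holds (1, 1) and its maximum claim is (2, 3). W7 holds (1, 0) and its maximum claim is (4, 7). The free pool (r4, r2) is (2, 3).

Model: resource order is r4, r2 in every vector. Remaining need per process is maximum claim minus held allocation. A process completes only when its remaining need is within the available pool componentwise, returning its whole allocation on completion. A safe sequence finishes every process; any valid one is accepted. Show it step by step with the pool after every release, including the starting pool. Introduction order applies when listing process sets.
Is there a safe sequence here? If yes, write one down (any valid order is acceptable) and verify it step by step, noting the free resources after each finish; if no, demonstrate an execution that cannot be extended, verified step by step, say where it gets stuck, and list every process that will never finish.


SAFE, for example via the order W3, W4, W8, W7, W2.
Key observation: W7 is the earliest step where a requested resource binds exactly: need (3, 7), pool (3, 7) at its turn.
Check, step by step:
  pool = (2, 3)
  W3: need (1, 2) fits (2, 3); releases (1, 1), pool now (3, 4)
  W4: need (2, 2) fits (3, 4); releases (0, 2), pool now (3, 6)
  W8: need (1, 0) fits (3, 6); releases (0, 1), pool now (3, 7)
  W7: need (3, 7) fits (3, 7); releases (1, 0), pool now (4, 7)
  W2: need (4, 6) fits (4, 7); releases (0, 3), pool now (4, 10)


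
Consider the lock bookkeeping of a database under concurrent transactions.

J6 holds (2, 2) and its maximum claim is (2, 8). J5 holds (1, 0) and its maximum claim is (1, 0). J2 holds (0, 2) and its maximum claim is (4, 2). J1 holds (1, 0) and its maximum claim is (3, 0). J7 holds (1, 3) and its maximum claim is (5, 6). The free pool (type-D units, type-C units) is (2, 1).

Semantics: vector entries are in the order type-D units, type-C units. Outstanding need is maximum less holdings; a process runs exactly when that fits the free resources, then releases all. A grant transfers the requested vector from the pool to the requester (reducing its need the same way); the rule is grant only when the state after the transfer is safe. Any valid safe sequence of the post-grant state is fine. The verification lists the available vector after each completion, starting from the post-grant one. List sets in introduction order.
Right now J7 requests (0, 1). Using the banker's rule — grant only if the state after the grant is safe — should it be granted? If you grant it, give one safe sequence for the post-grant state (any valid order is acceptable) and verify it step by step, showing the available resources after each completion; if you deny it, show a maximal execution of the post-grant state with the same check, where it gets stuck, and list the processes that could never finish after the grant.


GRANT: granting preserves safety; a valid post-grant sequence is J1, J5, J2, J7, J6.
Key observation: the grant leaves (2, 0) free — enough for J1, whose release restarts the cascade.
Step-by-step check of the post-grant state:
  pool = (2, 0)
  J1: need (2, 0) fits (2, 0); releases (1, 0), pool now (3, 0)
  J5: need (0, 0) fits (3, 0); releases (1, 0), pool now (4, 0)
  J2: need (4, 0) fits (4, 0); releases (0, 2), pool now (4, 2)
  J7: need (4, 2) fits (4, 2); releases (1, 4), pool now (5, 6)
  J6: need (0, 6) fits (5, 6); releases (2, 2), pool now (7, 8)


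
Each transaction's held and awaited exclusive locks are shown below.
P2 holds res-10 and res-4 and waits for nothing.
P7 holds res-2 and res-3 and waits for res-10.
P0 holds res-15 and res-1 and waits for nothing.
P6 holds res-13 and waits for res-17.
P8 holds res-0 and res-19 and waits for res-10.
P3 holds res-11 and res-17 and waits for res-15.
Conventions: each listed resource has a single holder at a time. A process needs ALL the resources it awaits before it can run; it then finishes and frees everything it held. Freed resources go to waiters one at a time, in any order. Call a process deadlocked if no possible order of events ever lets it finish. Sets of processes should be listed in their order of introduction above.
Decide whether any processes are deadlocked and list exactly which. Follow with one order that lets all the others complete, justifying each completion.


The deadlocked set is empty.
Key observation: all waits point, directly or indirectly, at processes that can finish, so nothing is permanently blocked.
A valid finishing order for the others: P2, P0, P8, P3, P6, P7.
Step-by-step check:
  run P2 (it waits on nothing); releases res-10 and res-4
  run P0 (it waits on nothing); releases res-15 and res-1
  P8: everything it awaited (res-10) is free; runs, freeing res-0 and res-19
  P3: everything it awaited (res-15) is free; runs, freeing res-11 and res-17
  P6: everything it awaited (res-17) is free; runs, freeing res-13
  P7: everything it awaited (res-10) is free; runs, freeing res-2 and res-3


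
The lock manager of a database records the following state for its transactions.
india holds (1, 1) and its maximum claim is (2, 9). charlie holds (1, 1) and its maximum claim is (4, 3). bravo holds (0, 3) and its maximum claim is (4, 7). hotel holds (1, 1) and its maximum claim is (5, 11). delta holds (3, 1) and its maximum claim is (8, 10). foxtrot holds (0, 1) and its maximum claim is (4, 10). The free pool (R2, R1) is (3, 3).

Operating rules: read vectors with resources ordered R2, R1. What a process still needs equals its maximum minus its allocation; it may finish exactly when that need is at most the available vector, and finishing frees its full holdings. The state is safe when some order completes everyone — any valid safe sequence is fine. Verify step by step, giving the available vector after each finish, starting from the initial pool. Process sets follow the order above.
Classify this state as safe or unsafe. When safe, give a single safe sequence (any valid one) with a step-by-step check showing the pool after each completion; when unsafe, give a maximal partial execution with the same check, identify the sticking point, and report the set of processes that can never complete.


UNSAFE.
Key observation: no order helps: past charlie, bravo, the free pool tops out at (4, 7), below what each blocked process needs in R1.
A maximal execution: charlie, bravo — then nothing else fits. Verifying each step:
  pool = (3, 3)
  run charlie (needs (3, 2), free (3, 3)); after release of (1, 1) the pool is (4, 4)
  run bravo (needs (4, 4), free (4, 4)); after release of (0, 3) the pool is (4, 7)
  india cannot run: need (1, 8) vs free (4, 7) (insufficient R1)
  hotel cannot run: need (4, 10) vs free (4, 7) (insufficient R1)
  delta cannot run: need (5, 9) vs free (4, 7) (insufficient R2 and R1)
  foxtrot cannot run: need (4, 9) vs free (4, 7) (insufficient R1)
Never able to finish: india, hotel, delta and foxtrot.


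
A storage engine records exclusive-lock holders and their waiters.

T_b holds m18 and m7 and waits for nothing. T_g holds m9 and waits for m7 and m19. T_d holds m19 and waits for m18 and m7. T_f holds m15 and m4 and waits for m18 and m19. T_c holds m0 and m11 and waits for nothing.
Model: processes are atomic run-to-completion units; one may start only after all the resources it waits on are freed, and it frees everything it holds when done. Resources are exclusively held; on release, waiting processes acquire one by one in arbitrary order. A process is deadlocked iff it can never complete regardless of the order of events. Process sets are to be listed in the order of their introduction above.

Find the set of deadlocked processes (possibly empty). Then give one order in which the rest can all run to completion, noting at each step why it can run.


No process is deadlocked.
Key observation: there is no circular wait here — follow any chain and it reaches a process that is free to run now.
A valid finishing order for the others: T_b, T_d, T_g, T_c, T_f.
Walking it through:
  T_b waits on nothing -> runs at once and releases m18 and m7
  run T_d (all its waits — m18 and m7 — are resolved); releases m19
  run T_g (all its waits — m7 and m19 — are resolved); releases m9
  T_c waits on nothing -> runs at once and releases m0 and m11
  run T_f (all its waits — m18 and m19 — are resolved); releases m15 and m4


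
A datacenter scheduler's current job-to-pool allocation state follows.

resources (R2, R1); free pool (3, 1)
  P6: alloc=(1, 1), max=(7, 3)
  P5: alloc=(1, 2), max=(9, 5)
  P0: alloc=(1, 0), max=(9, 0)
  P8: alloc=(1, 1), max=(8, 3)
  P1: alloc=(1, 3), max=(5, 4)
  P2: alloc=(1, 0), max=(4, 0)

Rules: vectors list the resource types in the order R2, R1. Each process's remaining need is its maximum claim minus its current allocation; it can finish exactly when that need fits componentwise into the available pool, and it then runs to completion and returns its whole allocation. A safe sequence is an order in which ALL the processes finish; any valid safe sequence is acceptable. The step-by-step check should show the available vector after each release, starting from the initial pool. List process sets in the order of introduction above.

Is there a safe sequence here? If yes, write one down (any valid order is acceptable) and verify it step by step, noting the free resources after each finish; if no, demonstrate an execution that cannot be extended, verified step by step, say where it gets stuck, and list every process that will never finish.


UNSAFE.
Key observation: P2, P1 can finish, but then (5, 4) is all there is, and the blocked group's R2 demands exceed it.
The run P2, P1 cannot be extended any further. Step-by-step check:
  pool = (3, 1)
  P2: need (3, 0) fits (3, 1); releases (1, 0), pool now (4, 1)
  P1: need (4, 1) fits (4, 1); releases (1, 3), pool now (5, 4)
  blocked: P6 wants (6, 2), pool (5, 4) — not enough R2
  blocked: P5 wants (8, 3), pool (5, 4) — not enough R2
  blocked: P0 wants (8, 0), pool (5, 4) — not enough R2
  blocked: P8 wants (7, 2), pool (5, 4) — not enough R2
Permanently blocked: P6, P5, P0 and P8.


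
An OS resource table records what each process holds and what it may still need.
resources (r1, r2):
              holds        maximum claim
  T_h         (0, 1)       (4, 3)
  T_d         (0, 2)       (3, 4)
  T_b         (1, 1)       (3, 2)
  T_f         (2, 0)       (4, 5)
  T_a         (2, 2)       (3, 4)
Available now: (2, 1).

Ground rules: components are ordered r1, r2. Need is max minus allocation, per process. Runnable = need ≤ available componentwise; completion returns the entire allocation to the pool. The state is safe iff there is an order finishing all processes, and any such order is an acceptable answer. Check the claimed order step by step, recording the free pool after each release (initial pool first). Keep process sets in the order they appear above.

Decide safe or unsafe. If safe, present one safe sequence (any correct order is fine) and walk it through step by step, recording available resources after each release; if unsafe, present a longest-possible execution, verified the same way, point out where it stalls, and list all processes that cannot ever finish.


SAFE, for example via the order T_b, T_a, T_d, T_h, T_f.
Key observation: at T_b the run first touches a limit — (2, 1) against (2, 1), exact on a resource it actually requests.
Step-by-step check:
  pool = (2, 1)
  T_b needs (2, 1) <= (2, 1) -> finishes; pool += (1, 1) = (3, 2)
  T_a needs (1, 2) <= (3, 2) -> finishes; pool += (2, 2) = (5, 4)
  T_d needs (3, 2) <= (5, 4) -> finishes; pool += (0, 2) = (5, 6)
  T_h needs (4, 2) <= (5, 6) -> finishes; pool += (0, 1) = (5, 7)
  T_f needs (2, 5) <= (5, 7) -> finishes; pool += (2, 0) = (7, 7)


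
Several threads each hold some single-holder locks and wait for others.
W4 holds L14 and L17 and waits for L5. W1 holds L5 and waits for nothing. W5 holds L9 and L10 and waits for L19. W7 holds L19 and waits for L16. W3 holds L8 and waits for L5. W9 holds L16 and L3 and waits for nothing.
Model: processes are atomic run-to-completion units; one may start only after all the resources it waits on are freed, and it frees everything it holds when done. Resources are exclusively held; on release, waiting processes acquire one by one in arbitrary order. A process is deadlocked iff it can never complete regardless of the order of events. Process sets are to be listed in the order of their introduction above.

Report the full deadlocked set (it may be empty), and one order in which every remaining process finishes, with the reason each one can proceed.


No process is deadlocked.
Key observation: there is no circular wait here — follow any chain and it reaches a process that is free to run now.
One completion order for the rest: W9, W7, W1, W5, W3, W4.
Check, step by step:
  W9 waits on nothing -> runs at once and releases L16 and L3
  run W7 (all its waits — L16 — are resolved); releases L19
  W1 waits on nothing -> runs at once and releases L5
  run W5 (all its waits — L19 — are resolved); releases L9 and L10
  run W3 (all its waits — L5 — are resolved); releases L8
  run W4 (all its waits — L5 — are resolved); releases L14 and L17


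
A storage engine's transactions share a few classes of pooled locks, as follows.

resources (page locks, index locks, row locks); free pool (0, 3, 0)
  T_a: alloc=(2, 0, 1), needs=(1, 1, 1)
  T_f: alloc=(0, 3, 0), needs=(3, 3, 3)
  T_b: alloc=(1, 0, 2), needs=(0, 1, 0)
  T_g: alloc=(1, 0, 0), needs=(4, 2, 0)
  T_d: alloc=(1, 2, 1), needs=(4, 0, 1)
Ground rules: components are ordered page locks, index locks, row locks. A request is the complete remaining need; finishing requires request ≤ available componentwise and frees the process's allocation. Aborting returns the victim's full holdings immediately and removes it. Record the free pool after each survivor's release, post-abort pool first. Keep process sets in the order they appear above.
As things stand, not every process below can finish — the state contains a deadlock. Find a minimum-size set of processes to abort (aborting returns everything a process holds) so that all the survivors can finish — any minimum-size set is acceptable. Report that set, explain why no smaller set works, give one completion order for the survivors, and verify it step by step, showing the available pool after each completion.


Minimum abort set: T_g.
Key observation: T_d was stuck for good until T_g gave back (1, 0, 0); in the order shown it finishes at step 3.
Minimality: the empty abort set fails — the state is deadlocked as it stands.
One survivor order: T_b, T_a, T_d, T_f. Check, step by step (post-abort pool first):
  pool = (1, 3, 0)
  T_b needs (0, 1, 0) <= (1, 3, 0) -> finishes; pool += (1, 0, 2) = (2, 3, 2)
  T_a needs (1, 1, 1) <= (2, 3, 2) -> finishes; pool += (2, 0, 1) = (4, 3, 3)
  T_d needs (4, 0, 1) <= (4, 3, 3) -> finishes; pool += (1, 2, 1) = (5, 5, 4)
  T_f needs (3, 3, 3) <= (5, 5, 4) -> finishes; pool += (0, 3, 0) = (5, 8, 4)


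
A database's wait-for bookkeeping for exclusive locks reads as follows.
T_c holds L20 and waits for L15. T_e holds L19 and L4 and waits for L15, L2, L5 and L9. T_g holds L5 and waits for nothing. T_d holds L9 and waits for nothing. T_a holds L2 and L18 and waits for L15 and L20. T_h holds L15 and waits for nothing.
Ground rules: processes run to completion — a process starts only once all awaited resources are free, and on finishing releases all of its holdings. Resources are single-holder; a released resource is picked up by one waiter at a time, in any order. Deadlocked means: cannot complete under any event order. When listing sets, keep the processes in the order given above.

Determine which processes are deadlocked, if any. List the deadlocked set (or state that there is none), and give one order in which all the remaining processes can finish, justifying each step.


No process is deadlocked.
Key observation: all waits point, directly or indirectly, at processes that can finish, so nothing is permanently blocked.
A valid finishing order for the others: T_h, T_d, T_g, T_c, T_a, T_e.
Check, step by step:
  run T_h (it waits on nothing); releases L15
  run T_d (it waits on nothing); releases L9
  run T_g (it waits on nothing); releases L5
  T_c waits on L15 — all released -> runs and releases L20
  T_a waits on L15 and L20 — all released -> runs and releases L2 and L18
  T_e waits on L15, L2, L5 and L9 — all released -> runs and releases L19 and L4


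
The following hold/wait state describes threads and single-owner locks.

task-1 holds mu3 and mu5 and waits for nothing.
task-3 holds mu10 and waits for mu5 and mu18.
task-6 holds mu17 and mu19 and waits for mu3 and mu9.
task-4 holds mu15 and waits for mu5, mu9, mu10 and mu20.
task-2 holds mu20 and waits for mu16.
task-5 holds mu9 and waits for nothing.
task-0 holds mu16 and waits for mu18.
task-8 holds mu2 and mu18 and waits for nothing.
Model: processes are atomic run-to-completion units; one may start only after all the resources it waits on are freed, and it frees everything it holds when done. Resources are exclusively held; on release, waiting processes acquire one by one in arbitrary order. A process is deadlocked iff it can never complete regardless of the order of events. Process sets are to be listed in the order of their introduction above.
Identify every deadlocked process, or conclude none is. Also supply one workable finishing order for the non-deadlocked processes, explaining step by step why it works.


No process is deadlocked.
Key observation: every chain of waits terminates; starting from the processes that wait on nothing, all the rest unlock in turn.
A valid finishing order for the others: task-5, task-1, task-8, task-6, task-3, task-0, task-2, task-4.
Verifying each step:
  task-5 waits on nothing -> runs at once and releases mu9
  task-1 waits on nothing -> runs at once and releases mu3 and mu5
  task-8 waits on nothing -> runs at once and releases mu2 and mu18
  task-6 waits on mu3 and mu9 — all released -> runs and releases mu17 and mu19
  task-3 waits on mu5 and mu18 — all released -> runs and releases mu10
  task-0 waits on mu18 — all released -> runs and releases mu16
  task-2 waits on mu16 — all released -> runs and releases mu20
  task-4 waits on mu5, mu9, mu10 and mu20 — all released -> runs and releases mu15


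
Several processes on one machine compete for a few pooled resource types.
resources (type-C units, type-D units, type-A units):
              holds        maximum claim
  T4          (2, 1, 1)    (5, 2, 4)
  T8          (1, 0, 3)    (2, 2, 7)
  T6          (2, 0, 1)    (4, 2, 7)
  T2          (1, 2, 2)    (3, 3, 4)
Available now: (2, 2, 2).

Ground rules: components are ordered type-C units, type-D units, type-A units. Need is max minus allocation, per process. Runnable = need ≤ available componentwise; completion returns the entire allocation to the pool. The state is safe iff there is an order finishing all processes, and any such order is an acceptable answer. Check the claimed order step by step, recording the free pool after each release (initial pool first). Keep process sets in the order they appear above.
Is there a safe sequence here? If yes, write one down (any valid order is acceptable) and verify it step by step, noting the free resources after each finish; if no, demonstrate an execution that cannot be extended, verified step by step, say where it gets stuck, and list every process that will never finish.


SAFE. One safe sequence: T2, T4, T8, T6.
Key observation: at T2 the run first touches a limit — (2, 1, 2) against (2, 2, 2), exact on a resource it actually requests.
Step-by-step check:
  pool = (2, 2, 2)
  run T2 (needs (2, 1, 2), free (2, 2, 2)); after release of (1, 2, 2) the pool is (3, 4, 4)
  run T4 (needs (3, 1, 3), free (3, 4, 4)); after release of (2, 1, 1) the pool is (5, 5, 5)
  run T8 (needs (1, 2, 4), free (5, 5, 5)); after release of (1, 0, 3) the pool is (6, 5, 8)
  run T6 (needs (2, 2, 6), free (6, 5, 8)); after release of (2, 0, 1) the pool is (8, 5, 9)


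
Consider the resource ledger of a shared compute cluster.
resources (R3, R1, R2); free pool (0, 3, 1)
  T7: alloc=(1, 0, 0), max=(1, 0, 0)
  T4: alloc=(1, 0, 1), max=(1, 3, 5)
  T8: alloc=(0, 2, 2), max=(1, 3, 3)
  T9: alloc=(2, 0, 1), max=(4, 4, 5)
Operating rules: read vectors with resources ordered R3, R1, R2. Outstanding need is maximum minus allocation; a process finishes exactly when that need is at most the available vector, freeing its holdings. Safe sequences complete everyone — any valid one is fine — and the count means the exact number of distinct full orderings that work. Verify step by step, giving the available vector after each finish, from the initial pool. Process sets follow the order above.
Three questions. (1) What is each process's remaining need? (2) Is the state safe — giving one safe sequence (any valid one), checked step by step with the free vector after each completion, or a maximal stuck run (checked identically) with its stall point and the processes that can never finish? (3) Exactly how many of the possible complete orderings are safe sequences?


(1) Outstanding need per process (order R3, R1, R2):
  T7: (0, 0, 0)
  T4: (0, 3, 4)
  T8: (1, 1, 1)
  T9: (2, 4, 4)
(2) UNSAFE — no complete ordering exists.
Key observation: the wall is R2: completing T7, T8 brings the pool only to (1, 5, 3), and all the rest need more.
A maximal execution: T7, T8 — then nothing else fits. Check, step by step:
  pool = (0, 3, 1)
  T7 needs (0, 0, 0) <= (0, 3, 1) -> finishes; pool += (1, 0, 0) = (1, 3, 1)
  T8 needs (1, 1, 1) <= (1, 3, 1) -> finishes; pool += (0, 2, 2) = (1, 5, 3)
  blocked: T4 wants (0, 3, 4), pool (1, 5, 3) — not enough R2
  blocked: T9 wants (2, 4, 4), pool (1, 5, 3) — not enough R3 and R2
Permanently blocked: T4 and T9.
(3) Exactly 0 of the possible complete orderings are safe sequences.


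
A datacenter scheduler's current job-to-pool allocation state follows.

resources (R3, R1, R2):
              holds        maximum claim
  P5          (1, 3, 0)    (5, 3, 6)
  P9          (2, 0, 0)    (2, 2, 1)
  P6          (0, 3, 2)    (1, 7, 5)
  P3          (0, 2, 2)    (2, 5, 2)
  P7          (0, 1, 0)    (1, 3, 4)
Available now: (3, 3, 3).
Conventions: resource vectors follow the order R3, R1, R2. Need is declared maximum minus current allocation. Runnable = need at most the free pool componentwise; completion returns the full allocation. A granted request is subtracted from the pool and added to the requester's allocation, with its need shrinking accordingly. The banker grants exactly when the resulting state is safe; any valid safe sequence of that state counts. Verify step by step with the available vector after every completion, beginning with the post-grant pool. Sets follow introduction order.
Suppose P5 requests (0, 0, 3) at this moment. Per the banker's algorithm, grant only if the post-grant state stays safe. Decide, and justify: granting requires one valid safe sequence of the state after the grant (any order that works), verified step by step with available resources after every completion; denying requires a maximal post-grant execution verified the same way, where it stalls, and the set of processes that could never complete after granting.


DENY. Granting would leave the state unsafe.
Key observation: the pool after P3, P9 is (5, 5, 2); every surviving request exceeds it in R2, so progress ends there.
Pretend the grant happened; the run P3, P9 goes as far as possible. Step-by-step check:
  pool = (3, 3, 0)
  P3 needs (2, 3, 0) <= (3, 3, 0) -> finishes; pool += (0, 2, 2) = (3, 5, 2)
  P9 needs (0, 2, 1) <= (3, 5, 2) -> finishes; pool += (2, 0, 0) = (5, 5, 2)
  blocked: P5 wants (4, 0, 3), pool (5, 5, 2) — not enough R2
  blocked: P6 wants (1, 4, 3), pool (5, 5, 2) — not enough R2
  blocked: P7 wants (1, 2, 4), pool (5, 5, 2) — not enough R2
Post-grant, the permanently blocked set is P5, P6 and P7.
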